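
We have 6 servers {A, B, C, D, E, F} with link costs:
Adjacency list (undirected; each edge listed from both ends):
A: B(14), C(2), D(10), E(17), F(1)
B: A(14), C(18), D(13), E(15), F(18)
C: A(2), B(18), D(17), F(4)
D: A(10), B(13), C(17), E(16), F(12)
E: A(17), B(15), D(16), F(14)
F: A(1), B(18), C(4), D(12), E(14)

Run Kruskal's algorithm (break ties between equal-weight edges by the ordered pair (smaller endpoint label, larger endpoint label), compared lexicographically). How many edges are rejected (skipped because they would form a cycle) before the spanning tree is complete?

3

Sort edges by weight, then run Kruskal:
A–F (1): add. Components now {A,F} {B} {C} {D} {E}
A–C (2): add. Components now {A,C,F} {B} {D} {E}
C–F (4): skip — C and F already connected.
A–D (10): add. Components now {A,C,D,F} {B} {E}
D–F (12): skip — D and F already connected.
B–D (13): add. Components now {A,B,C,D,F} {E}
A–B (14): skip — A and B already connected.
E–F (14): add. Components now {A,B,C,D,E,F}
Edges rejected before the tree was complete: 3.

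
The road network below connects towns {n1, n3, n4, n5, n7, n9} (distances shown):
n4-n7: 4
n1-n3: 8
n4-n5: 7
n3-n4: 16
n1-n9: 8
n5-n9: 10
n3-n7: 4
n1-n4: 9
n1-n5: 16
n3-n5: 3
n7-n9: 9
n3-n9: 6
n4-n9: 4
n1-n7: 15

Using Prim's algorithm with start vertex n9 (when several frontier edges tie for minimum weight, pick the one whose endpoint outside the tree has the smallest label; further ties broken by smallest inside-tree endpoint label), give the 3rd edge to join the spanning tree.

n3-n7

Grow the tree from n9 using Prim:
Step 1: frontier [n4-n9 4, n3-n9 6, n1-n9 8, n7-n9 9, n5-n9 10] → take n4-n9 (4); add n4.
Step 2: frontier [n4-n7 4, n4-n5 7, n1-n4 9, n3-n4 16, n3-n9 6, n1-n9 8, n7-n9 9, n5-n9 10] → take n4-n7 (4); add n7.
Step 3: frontier [n4-n5 7, n1-n4 9, n3-n4 16, n3-n7 4, n1-n7 15, n3-n9 6, n1-n9 8, n5-n9 10] → take n3-n7 (4); add n3.
Step 4: frontier [n3-n5 3, n1-n3 8, n4-n5 7, n1-n4 9, n1-n7 15, n1-n9 8, n5-n9 10] → take n3-n5 (3); add n5.
Step 5: frontier [n1-n3 8, n1-n4 9, n1-n5 16, n1-n7 15, n1-n9 8] → take n1-n3 (8); add n1.
The 3rd edge added is n3-n7.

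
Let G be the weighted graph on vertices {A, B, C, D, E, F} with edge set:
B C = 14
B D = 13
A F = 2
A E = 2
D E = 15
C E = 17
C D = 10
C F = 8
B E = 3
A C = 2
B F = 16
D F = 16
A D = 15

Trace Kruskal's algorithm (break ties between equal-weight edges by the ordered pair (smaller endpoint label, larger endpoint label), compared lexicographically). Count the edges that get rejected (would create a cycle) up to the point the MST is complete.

1

Sort edges by weight, then run Kruskal:
A C (2): add — endpoints in different components.
A E (2): add — endpoints in different components.
A F (2): add — endpoints in different components.
B E (3): add — endpoints in different components.
C F (8): skip — C and F already connected.
C D (10): add — endpoints in different components.
Edges rejected before the tree was complete: 1.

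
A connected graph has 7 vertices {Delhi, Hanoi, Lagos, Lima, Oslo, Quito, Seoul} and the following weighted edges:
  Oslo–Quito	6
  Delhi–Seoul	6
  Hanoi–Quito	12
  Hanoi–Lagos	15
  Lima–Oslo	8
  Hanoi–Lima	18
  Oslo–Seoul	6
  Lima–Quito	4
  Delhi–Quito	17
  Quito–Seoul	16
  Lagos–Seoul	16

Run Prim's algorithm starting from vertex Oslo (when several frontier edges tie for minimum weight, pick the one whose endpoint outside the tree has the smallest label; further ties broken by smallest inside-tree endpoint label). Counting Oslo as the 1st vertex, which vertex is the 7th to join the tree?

Lagos

Prim, starting at Oslo.
Step 1: cheapest edge leaving the tree is Oslo–Quito (6); add Quito.
Step 2: cheapest edge leaving the tree is Lima–Quito (4); add Lima.
Step 3: cheapest edge leaving the tree is Oslo–Seoul (6); add Seoul.
Step 4: cheapest edge leaving the tree is Delhi–Seoul (6); add Delhi.
Step 5: cheapest edge leaving the tree is Hanoi–Quito (12); add Hanoi.
Step 6: cheapest edge leaving the tree is Hanoi–Lagos (15); add Lagos.
Vertex order: Oslo, Quito, Lima, Seoul, Delhi, Hanoi, Lagos. The 7th vertex is Lagos.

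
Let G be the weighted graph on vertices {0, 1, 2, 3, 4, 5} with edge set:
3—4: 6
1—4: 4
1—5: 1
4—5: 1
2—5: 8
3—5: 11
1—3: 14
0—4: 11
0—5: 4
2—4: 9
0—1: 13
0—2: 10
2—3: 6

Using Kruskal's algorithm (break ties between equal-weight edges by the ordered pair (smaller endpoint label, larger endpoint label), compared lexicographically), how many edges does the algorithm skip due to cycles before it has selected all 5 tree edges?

1

Kruskal's algorithm — process edges by increasing weight (ties by edge label):
1—5 (1): add — endpoints in different components.
4—5 (1): add — endpoints in different components.
0—5 (4): add — endpoints in different components.
1—4 (4): skip — 1 and 4 already connected.
2—3 (6): add — endpoints in different components.
3—4 (6): add — endpoints in different components.
Edges rejected before the tree was complete: 1.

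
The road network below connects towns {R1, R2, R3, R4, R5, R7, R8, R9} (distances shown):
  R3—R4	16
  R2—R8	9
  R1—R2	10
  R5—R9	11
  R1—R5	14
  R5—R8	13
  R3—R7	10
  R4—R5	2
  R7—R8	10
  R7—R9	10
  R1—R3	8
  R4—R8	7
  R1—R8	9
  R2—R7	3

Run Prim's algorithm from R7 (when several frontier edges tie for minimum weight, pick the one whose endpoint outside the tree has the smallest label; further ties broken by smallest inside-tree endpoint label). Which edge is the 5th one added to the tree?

Prim, starting at R7.
Step 1: frontier [R2—R7 3, R3—R7 10, R7—R8 10, R7—R9 10] → take R2—R7 (3); add R2.
Step 2: frontier [R2—R8 9, R1—R2 10, R3—R7 10, R7—R8 10, R7—R9 10] → take R2—R8 (9); add R8.
Step 3: frontier [R1—R2 10, R3—R7 10, R7—R9 10, R4—R8 7, R1—R8 9, R5—R8 13] → take R4—R8 (7); add R4.
Step 4: frontier [R1—R2 10, R4—R5 2, R3—R4 16, R3—R7 10, R7—R9 10, R1—R8 9, R5—R8 13] → take R4—R5 (2); add R5.
Step 5: frontier [R1—R2 10, R3—R4 16, R5—R9 11, R1—R5 14, R3—R7 10, R7—R9 10, R1—R8 9] → take R1—R8 (9); add R1.
Step 6: frontier [R1—R3 8, R3—R4 16, R5—R9 11, R3—R7 10, R7—R9 10] → take R1—R3 (8); add R3.
Step 7: frontier [R5—R9 11, R7—R9 10] → take R7—R9 (10); add R9.
The 5th edge added is R1—R8.

R1-R8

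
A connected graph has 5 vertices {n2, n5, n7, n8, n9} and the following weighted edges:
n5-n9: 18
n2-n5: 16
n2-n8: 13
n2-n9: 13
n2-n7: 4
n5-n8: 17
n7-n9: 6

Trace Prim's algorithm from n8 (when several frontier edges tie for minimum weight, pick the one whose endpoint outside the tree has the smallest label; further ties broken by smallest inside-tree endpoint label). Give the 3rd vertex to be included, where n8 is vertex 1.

Prim, starting at n8.
Step 1: frontier [n2-n8 13, n5-n8 17] → take n2-n8 (13); add n2.
Step 2: frontier [n2-n7 4, n2-n9 13, n2-n5 16, n5-n8 17] → take n2-n7 (4); add n7.
Step 3: frontier [n2-n9 13, n2-n5 16, n7-n9 6, n5-n8 17] → take n7-n9 (6); add n9.
Step 4: frontier [n2-n5 16, n5-n8 17, n5-n9 18] → take n2-n5 (16); add n5.
Vertex order: n8, n2, n7, n9, n5. The 3rd vertex is n7.

n7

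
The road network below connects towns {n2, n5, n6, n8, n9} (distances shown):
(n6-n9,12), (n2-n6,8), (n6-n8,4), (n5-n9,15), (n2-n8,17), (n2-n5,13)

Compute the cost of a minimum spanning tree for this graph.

37

Grow the tree from n8 using Prim:
Step 1: cheapest edge leaving the tree is n6-n8 (4); add n6.
Step 2: cheapest edge leaving the tree is n2-n6 (8); add n2.
Step 3: cheapest edge leaving the tree is n6-n9 (12); add n9.
Step 4: cheapest edge leaving the tree is n2-n5 (13); add n5.
MST edges: n6-n8, n2-n6, n6-n9, n2-n5; total weight 4+8+12+13 = 37.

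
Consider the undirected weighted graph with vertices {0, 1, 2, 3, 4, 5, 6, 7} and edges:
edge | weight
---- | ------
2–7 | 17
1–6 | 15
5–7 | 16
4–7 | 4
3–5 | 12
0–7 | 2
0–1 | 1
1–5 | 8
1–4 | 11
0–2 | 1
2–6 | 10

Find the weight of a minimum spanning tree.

Grow the tree from 5 using Prim:
Step 1: frontier [1–5 8, 3–5 12, 5–7 16] → take 1–5 (8); add 1.
Step 2: frontier [0–1 1, 1–4 11, 1–6 15, 3–5 12, 5–7 16] → take 0–1 (1); add 0.
Step 3: frontier [0–2 1, 0–7 2, 1–4 11, 1–6 15, 3–5 12, 5–7 16] → take 0–2 (1); add 2.
Step 4: frontier [0–7 2, 1–4 11, 1–6 15, 2–6 10, 2–7 17, 3–5 12, 5–7 16] → take 0–7 (2); add 7.
Step 5: frontier [1–4 11, 1–6 15, 2–6 10, 3–5 12, 4–7 4] → take 4–7 (4); add 4.
Step 6: frontier [1–6 15, 2–6 10, 3–5 12] → take 2–6 (10); add 6.
Step 7: frontier [3–5 12] → take 3–5 (12); add 3.
MST edges: 1–5, 0–1, 0–2, 0–7, 4–7, 2–6, 3–5; total weight 8+1+1+2+4+10+12 = 38.

38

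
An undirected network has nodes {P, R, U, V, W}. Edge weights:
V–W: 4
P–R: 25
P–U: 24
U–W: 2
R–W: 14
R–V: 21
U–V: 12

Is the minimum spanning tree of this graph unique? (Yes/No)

Yes

Sort edges by weight, then run Kruskal:
U–W (2): add — endpoints in different components.
V–W (4): add — endpoints in different components.
U–V (12): skip — U and V already connected.
R–W (14): add — endpoints in different components.
R–V (21): skip — R and V already connected.
P–U (24): add — endpoints in different components.
Every non-tree edge has weight strictly greater than the heaviest edge on the tree path between its endpoints, so the MST is unique.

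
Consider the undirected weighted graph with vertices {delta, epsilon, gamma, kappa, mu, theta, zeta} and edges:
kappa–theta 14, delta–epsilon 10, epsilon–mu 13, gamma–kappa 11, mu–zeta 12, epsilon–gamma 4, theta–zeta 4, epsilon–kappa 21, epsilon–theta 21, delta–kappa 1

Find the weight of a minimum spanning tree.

Prim, starting at epsilon.
Step 1: cheapest edge leaving the tree is epsilon–gamma (4); add gamma.
Step 2: cheapest edge leaving the tree is delta–epsilon (10); add delta.
Step 3: cheapest edge leaving the tree is delta–kappa (1); add kappa.
Step 4: cheapest edge leaving the tree is epsilon–mu (13); add mu.
Step 5: cheapest edge leaving the tree is mu–zeta (12); add zeta.
Step 6: cheapest edge leaving the tree is theta–zeta (4); add theta.
MST edges: epsilon–gamma, delta–epsilon, delta–kappa, epsilon–mu, mu–zeta, theta–zeta; total weight 4+10+1+13+12+4 = 44.

44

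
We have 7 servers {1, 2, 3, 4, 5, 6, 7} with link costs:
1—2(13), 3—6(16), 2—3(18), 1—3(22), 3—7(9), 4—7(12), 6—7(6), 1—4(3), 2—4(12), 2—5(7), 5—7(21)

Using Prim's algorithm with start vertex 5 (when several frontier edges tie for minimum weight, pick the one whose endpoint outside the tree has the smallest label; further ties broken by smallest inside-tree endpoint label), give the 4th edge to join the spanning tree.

4-7

Grow the tree from 5 using Prim:
Step 1: frontier [2—5 7, 5—7 21] → take 2—5 (7); add 2.
Step 2: frontier [2—4 12, 1—2 13, 2—3 18, 5—7 21] → take 2—4 (12); add 4.
Step 3: frontier [1—2 13, 2—3 18, 1—4 3, 4—7 12, 5—7 21] → take 1—4 (3); add 1.
Step 4: frontier [1—3 22, 2—3 18, 4—7 12, 5—7 21] → take 4—7 (12); add 7.
Step 5: frontier [1—3 22, 2—3 18, 6—7 6, 3—7 9] → take 6—7 (6); add 6.
Step 6: frontier [1—3 22, 2—3 18, 3—6 16, 3—7 9] → take 3—7 (9); add 3.
The 4th edge added is 4—7.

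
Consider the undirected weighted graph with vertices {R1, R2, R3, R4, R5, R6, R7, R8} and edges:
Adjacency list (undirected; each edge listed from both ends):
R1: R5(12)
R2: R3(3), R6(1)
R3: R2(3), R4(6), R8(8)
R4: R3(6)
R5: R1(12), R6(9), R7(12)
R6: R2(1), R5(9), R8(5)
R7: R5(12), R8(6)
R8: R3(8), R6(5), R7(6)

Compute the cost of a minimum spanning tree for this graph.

42

Kruskal: consider edges lightest-first.
R2–R6 (1): add — endpoints in different components.
R2–R3 (3): add — endpoints in different components.
R6–R8 (5): add — endpoints in different components.
R3–R4 (6): add — endpoints in different components.
R7–R8 (6): add — endpoints in different components.
R3–R8 (8): skip — R8 and R3 already connected.
R5–R6 (9): add — endpoints in different components.
R1–R5 (12): add — endpoints in different components.
MST edges: R2–R6, R2–R3, R6–R8, R3–R4, R7–R8, R5–R6, R1–R5; total weight 1+3+5+6+6+9+12 = 42.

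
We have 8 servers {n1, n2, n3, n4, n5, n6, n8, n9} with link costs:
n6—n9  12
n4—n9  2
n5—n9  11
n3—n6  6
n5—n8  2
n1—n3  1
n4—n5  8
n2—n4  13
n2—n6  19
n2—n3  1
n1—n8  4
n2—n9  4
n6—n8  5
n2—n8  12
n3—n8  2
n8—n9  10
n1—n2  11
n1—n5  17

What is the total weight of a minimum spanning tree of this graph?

Kruskal's algorithm — process edges by increasing weight (ties by edge label):
n1—n3 (1): add — endpoints in different components.
n2—n3 (1): add — endpoints in different components.
n3—n8 (2): add — endpoints in different components.
n4—n9 (2): add — endpoints in different components.
n5—n8 (2): add — endpoints in different components.
n1—n8 (4): skip — n1 and n8 already connected.
n2—n9 (4): add — endpoints in different components.
n6—n8 (5): add — endpoints in different components.
MST edges: n1—n3, n2—n3, n3—n8, n4—n9, n5—n8, n2—n9, n6—n8; total weight 1+1+2+2+2+4+5 = 17.

17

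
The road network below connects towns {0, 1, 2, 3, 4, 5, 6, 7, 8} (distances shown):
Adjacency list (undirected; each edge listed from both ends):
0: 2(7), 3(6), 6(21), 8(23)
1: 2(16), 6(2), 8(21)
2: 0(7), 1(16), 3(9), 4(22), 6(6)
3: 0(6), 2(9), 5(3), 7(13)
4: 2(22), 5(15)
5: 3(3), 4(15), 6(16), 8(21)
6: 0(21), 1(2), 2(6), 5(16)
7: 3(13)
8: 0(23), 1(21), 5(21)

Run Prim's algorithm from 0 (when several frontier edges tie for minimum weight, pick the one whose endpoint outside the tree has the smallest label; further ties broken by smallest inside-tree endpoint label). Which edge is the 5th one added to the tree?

1-6

Prim, starting at 0.
Step 1: cheapest edge leaving the tree is 0—3 (6); add 3.
Step 2: cheapest edge leaving the tree is 3—5 (3); add 5.
Step 3: cheapest edge leaving the tree is 0—2 (7); add 2.
Step 4: cheapest edge leaving the tree is 2—6 (6); add 6.
Step 5: cheapest edge leaving the tree is 1—6 (2); add 1.
Step 6: cheapest edge leaving the tree is 3—7 (13); add 7.
Step 7: cheapest edge leaving the tree is 4—5 (15); add 4.
Step 8: cheapest edge leaving the tree is 1—8 (21); add 8.
The 5th edge added is 1—6.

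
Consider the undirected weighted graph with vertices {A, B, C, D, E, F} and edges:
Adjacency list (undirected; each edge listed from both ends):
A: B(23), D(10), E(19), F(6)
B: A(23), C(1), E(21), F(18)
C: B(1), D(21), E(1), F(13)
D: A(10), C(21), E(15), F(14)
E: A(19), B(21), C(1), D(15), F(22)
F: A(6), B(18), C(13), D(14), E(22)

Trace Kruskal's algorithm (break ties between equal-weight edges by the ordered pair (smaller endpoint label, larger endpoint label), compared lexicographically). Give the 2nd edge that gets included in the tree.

Kruskal's algorithm — process edges by increasing weight (ties by edge label):
B—C (1): add — endpoints in different components.
C—E (1): add — endpoints in different components.
A—F (6): add — endpoints in different components.
A—D (10): add — endpoints in different components.
C—F (13): add — endpoints in different components.
The 2nd edge added is C—E.

C-E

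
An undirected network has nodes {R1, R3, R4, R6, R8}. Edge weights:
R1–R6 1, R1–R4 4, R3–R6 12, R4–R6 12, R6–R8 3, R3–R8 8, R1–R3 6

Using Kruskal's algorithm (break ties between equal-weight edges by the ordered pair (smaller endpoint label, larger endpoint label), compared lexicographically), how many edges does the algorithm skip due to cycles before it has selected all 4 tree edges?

Kruskal: consider edges lightest-first.
R1–R6 (1): add. Components now {R1,R6} {R3} {R4} {R8}
R6–R8 (3): add. Components now {R1,R6,R8} {R3} {R4}
R1–R4 (4): add. Components now {R1,R4,R6,R8} {R3}
R1–R3 (6): add. Components now {R1,R3,R4,R6,R8}
Edges rejected before the tree was complete: 0.

0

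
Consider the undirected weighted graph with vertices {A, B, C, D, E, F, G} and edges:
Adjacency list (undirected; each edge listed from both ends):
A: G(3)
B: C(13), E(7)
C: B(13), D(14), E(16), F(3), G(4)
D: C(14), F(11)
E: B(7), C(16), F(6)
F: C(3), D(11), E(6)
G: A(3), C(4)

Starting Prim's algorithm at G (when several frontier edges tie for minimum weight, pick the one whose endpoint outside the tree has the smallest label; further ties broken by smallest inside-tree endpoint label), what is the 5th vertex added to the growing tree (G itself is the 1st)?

Prim's algorithm from G:
Step 1: cheapest edge leaving the tree is A–G (3); add A.
Step 2: cheapest edge leaving the tree is C–G (4); add C.
Step 3: cheapest edge leaving the tree is C–F (3); add F.
Step 4: cheapest edge leaving the tree is E–F (6); add E.
Step 5: cheapest edge leaving the tree is B–E (7); add B.
Step 6: cheapest edge leaving the tree is D–F (11); add D.
Vertex order: G, A, C, F, E, B, D. The 5th vertex is E.

E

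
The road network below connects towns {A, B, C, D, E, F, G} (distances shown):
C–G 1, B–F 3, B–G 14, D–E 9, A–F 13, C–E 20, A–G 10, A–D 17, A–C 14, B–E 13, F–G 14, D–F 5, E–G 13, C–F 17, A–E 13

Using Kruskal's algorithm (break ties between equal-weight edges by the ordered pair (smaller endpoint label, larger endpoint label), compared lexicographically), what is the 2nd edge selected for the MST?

B-F

Kruskal: consider edges lightest-first.
C–G (1): add — endpoints in different components.
B–F (3): add — endpoints in different components.
D–F (5): add — endpoints in different components.
D–E (9): add — endpoints in different components.
A–G (10): add — endpoints in different components.
A–E (13): add — endpoints in different components.
The 2nd edge added is B–F.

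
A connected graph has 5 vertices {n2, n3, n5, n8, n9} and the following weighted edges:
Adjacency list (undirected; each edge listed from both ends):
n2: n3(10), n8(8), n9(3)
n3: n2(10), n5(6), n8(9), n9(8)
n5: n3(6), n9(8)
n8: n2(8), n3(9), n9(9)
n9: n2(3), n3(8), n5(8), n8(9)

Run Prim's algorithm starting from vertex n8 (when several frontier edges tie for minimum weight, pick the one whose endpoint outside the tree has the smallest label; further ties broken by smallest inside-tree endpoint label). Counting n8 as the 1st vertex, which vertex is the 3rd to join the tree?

Grow the tree from n8 using Prim:
Step 1: cheapest edge leaving the tree is n2 n8 (8); add n2.
Step 2: cheapest edge leaving the tree is n2 n9 (3); add n9.
Step 3: cheapest edge leaving the tree is n3 n9 (8); add n3.
Step 4: cheapest edge leaving the tree is n3 n5 (6); add n5.
Vertex order: n8, n2, n9, n3, n5. The 3rd vertex is n9.

n9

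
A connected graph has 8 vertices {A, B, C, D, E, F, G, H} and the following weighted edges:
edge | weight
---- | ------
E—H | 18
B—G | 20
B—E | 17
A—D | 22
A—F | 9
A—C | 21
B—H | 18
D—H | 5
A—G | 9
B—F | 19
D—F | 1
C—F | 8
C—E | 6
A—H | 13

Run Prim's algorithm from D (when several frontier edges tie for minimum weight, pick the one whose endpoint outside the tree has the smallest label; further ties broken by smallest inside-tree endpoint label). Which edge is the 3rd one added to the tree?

Grow the tree from D using Prim:
Step 1: frontier [D—F 1, D—H 5, A—D 22] → take D—F (1); add F.
Step 2: frontier [D—H 5, A—D 22, C—F 8, A—F 9, B—F 19] → take D—H (5); add H.
Step 3: frontier [A—D 22, C—F 8, A—F 9, B—F 19, A—H 13, B—H 18, E—H 18] → take C—F (8); add C.
Step 4: frontier [C—E 6, A—C 21, A—D 22, A—F 9, B—F 19, A—H 13, B—H 18, E—H 18] → take C—E (6); add E.
Step 5: frontier [A—C 21, A—D 22, B—E 17, A—F 9, B—F 19, A—H 13, B—H 18] → take A—F (9); add A.
Step 6: frontier [A—G 9, B—E 17, B—F 19, B—H 18] → take A—G (9); add G.
Step 7: frontier [B—E 17, B—F 19, B—G 20, B—H 18] → take B—E (17); add B.
The 3rd edge added is C—F.

C-F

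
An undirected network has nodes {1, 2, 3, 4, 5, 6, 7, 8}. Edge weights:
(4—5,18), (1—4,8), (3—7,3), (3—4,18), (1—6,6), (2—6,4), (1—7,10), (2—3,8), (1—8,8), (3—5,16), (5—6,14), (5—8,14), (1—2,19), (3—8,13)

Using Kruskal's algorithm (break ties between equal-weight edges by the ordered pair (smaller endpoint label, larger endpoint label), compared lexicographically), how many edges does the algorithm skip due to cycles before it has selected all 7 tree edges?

Kruskal: consider edges lightest-first.
3—7 (3): add — endpoints in different components.
2—6 (4): add — endpoints in different components.
1—6 (6): add — endpoints in different components.
1—4 (8): add — endpoints in different components.
1—8 (8): add — endpoints in different components.
2—3 (8): add — endpoints in different components.
1—7 (10): skip — 1 and 7 already connected.
3—8 (13): skip — 3 and 8 already connected.
5—6 (14): add — endpoints in different components.
Edges rejected before the tree was complete: 2.

2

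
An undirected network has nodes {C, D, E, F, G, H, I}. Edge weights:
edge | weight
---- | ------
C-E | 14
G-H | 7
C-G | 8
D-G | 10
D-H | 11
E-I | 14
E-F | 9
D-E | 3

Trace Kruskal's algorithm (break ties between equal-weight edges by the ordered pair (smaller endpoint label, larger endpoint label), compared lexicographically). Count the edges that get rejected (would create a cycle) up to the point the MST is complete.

Sort edges by weight, then run Kruskal:
D-E (3): add. Components now {C} {D,E} {F} {G} {H} {I}
G-H (7): add. Components now {C} {D,E} {F} {G,H} {I}
C-G (8): add. Components now {C,G,H} {D,E} {F} {I}
E-F (9): add. Components now {C,G,H} {D,E,F} {I}
D-G (10): add. Components now {C,D,E,F,G,H} {I}
D-H (11): skip — D and H already connected.
C-E (14): skip — C and E already connected.
E-I (14): add. Components now {C,D,E,F,G,H,I}
Edges rejected before the tree was complete: 2.

2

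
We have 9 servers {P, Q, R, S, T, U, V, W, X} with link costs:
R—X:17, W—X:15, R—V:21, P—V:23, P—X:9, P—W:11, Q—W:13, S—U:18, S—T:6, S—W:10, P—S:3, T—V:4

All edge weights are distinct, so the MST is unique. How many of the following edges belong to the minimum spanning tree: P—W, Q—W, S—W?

2

Sort edges by weight, then run Kruskal:
P—S (3): add — endpoints in different components.
T—V (4): add — endpoints in different components.
S—T (6): add — endpoints in different components.
P—X (9): add — endpoints in different components.
S—W (10): add — endpoints in different components.
P—W (11): skip — P and W already connected.
Q—W (13): add — endpoints in different components.
W—X (15): skip — X and W already connected.
R—X (17): add — endpoints in different components.
S—U (18): add — endpoints in different components.
MST edge set: {P—S, T—V, S—T, P—X, S—W, Q—W, R—X, S—U}.
Of the listed edges, {Q—W, S—W} are in the MST → 2.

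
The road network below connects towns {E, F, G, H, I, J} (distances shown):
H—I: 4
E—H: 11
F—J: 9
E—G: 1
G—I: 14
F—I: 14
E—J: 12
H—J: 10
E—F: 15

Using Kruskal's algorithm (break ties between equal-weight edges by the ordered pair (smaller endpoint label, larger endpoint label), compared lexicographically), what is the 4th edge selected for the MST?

Kruskal: consider edges lightest-first.
E—G (1): add. Components now {E,G} {F} {H} {I} {J}
H—I (4): add. Components now {E,G} {F} {H,I} {J}
F—J (9): add. Components now {E,G} {F,J} {H,I}
H—J (10): add. Components now {E,G} {F,H,I,J}
E—H (11): add. Components now {E,F,G,H,I,J}
The 4th edge added is H—J.

H-J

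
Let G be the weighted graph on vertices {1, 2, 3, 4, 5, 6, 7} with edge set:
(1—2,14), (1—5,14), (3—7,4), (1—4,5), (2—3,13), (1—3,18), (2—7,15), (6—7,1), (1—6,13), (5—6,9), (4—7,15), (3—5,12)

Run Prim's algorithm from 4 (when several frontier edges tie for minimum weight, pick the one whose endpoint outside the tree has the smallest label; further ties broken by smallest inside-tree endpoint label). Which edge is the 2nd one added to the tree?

Prim's algorithm from 4:
Step 1: cheapest edge leaving the tree is 1—4 (5); add 1.
Step 2: cheapest edge leaving the tree is 1—6 (13); add 6.
Step 3: cheapest edge leaving the tree is 6—7 (1); add 7.
Step 4: cheapest edge leaving the tree is 3—7 (4); add 3.
Step 5: cheapest edge leaving the tree is 5—6 (9); add 5.
Step 6: cheapest edge leaving the tree is 2—3 (13); add 2.
The 2nd edge added is 1—6.

1-6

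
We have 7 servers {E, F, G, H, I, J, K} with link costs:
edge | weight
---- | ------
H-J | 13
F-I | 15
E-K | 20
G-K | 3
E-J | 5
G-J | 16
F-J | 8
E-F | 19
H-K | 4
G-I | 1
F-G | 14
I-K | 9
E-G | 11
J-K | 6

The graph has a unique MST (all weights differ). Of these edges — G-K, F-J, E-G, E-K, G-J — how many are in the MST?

2

Kruskal's algorithm — process edges by increasing weight (ties by edge label):
G-I (1): add. Components now {E} {F} {G,I} {H} {J} {K}
G-K (3): add. Components now {E} {F} {G,I,K} {H} {J}
H-K (4): add. Components now {E} {F} {G,H,I,K} {J}
E-J (5): add. Components now {E,J} {F} {G,H,I,K}
J-K (6): add. Components now {E,G,H,I,J,K} {F}
F-J (8): add. Components now {E,F,G,H,I,J,K}
MST edge set: {G-I, G-K, H-K, E-J, J-K, F-J}.
Of the listed edges, {G-K, F-J} are in the MST → 2.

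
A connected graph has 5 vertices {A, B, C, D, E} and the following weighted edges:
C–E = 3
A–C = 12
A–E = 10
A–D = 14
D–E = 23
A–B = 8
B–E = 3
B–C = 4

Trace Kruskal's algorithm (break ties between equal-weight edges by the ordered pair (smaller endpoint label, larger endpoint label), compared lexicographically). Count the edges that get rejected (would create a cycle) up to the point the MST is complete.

3

Kruskal's algorithm — process edges by increasing weight (ties by edge label):
B–E (3): add. Components now {A} {B,E} {C} {D}
C–E (3): add. Components now {A} {B,C,E} {D}
B–C (4): skip — B and C already connected.
A–B (8): add. Components now {A,B,C,E} {D}
A–E (10): skip — A and E already connected.
A–C (12): skip — A and C already connected.
A–D (14): add. Components now {A,B,C,D,E}
Edges rejected before the tree was complete: 3.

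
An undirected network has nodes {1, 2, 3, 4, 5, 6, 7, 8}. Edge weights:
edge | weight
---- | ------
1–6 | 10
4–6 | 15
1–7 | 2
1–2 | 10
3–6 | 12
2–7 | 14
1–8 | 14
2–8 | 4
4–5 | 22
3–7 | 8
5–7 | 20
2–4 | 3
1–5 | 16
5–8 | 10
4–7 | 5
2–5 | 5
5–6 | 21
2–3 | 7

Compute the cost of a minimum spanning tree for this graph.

Prim's algorithm from 7:
Step 1: cheapest edge leaving the tree is 1–7 (2); add 1.
Step 2: cheapest edge leaving the tree is 4–7 (5); add 4.
Step 3: cheapest edge leaving the tree is 2–4 (3); add 2.
Step 4: cheapest edge leaving the tree is 2–8 (4); add 8.
Step 5: cheapest edge leaving the tree is 2–5 (5); add 5.
Step 6: cheapest edge leaving the tree is 2–3 (7); add 3.
Step 7: cheapest edge leaving the tree is 1–6 (10); add 6.
MST edges: 1–7, 4–7, 2–4, 2–8, 2–5, 2–3, 1–6; total weight 2+5+3+4+5+7+10 = 36.

36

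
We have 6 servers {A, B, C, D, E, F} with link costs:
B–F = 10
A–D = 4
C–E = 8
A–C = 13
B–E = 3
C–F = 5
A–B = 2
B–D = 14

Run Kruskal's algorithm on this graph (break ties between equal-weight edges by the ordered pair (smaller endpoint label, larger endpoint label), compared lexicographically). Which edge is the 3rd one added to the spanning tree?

A-D

Sort edges by weight, then run Kruskal:
A–B (2): add — endpoints in different components.
B–E (3): add — endpoints in different components.
A–D (4): add — endpoints in different components.
C–F (5): add — endpoints in different components.
C–E (8): add — endpoints in different components.
The 3rd edge added is A–D.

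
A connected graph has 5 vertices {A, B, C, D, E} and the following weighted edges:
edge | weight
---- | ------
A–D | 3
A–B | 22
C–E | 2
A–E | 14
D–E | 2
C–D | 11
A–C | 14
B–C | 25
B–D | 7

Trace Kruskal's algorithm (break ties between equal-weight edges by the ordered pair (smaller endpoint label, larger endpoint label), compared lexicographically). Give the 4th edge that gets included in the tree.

B-D

Sort edges by weight, then run Kruskal:
C–E (2): add — endpoints in different components.
D–E (2): add — endpoints in different components.
A–D (3): add — endpoints in different components.
B–D (7): add — endpoints in different components.
The 4th edge added is B–D.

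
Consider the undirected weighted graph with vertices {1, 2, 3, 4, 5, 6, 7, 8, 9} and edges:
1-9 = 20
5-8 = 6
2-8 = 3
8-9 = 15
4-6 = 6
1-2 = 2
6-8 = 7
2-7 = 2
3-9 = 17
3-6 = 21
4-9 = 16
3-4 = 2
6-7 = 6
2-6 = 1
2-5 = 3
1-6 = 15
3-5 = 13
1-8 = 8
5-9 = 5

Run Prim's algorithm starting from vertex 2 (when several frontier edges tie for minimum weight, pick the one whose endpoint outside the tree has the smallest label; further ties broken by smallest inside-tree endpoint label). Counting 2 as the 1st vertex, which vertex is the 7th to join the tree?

9

Prim's algorithm from 2:
Step 1: cheapest edge leaving the tree is 2-6 (1); add 6.
Step 2: cheapest edge leaving the tree is 1-2 (2); add 1.
Step 3: cheapest edge leaving the tree is 2-7 (2); add 7.
Step 4: cheapest edge leaving the tree is 2-5 (3); add 5.
Step 5: cheapest edge leaving the tree is 2-8 (3); add 8.
Step 6: cheapest edge leaving the tree is 5-9 (5); add 9.
Step 7: cheapest edge leaving the tree is 4-6 (6); add 4.
Step 8: cheapest edge leaving the tree is 3-4 (2); add 3.
Vertex order: 2, 6, 1, 7, 5, 8, 9, 4, 3. The 7th vertex is 9.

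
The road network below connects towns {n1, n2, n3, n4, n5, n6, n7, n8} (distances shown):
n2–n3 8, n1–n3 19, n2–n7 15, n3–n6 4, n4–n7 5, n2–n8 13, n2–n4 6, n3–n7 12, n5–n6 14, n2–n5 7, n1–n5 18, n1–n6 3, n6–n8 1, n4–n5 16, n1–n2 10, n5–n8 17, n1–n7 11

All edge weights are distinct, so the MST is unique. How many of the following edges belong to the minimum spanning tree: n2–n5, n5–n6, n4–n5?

Sort edges by weight, then run Kruskal:
n6–n8 (1): add — endpoints in different components.
n1–n6 (3): add — endpoints in different components.
n3–n6 (4): add — endpoints in different components.
n4–n7 (5): add — endpoints in different components.
n2–n4 (6): add — endpoints in different components.
n2–n5 (7): add — endpoints in different components.
n2–n3 (8): add — endpoints in different components.
MST edge set: {n6–n8, n1–n6, n3–n6, n4–n7, n2–n4, n2–n5, n2–n3}.
Of the listed edges, {n2–n5} are in the MST → 1.

1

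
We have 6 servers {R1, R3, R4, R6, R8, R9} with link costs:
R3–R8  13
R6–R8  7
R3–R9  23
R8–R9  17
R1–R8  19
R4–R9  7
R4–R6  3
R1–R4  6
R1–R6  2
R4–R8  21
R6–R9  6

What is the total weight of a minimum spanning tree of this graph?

31

Grow the tree from R8 using Prim:
Step 1: frontier [R6–R8 7, R3–R8 13, R8–R9 17, R1–R8 19, R4–R8 21] → take R6–R8 (7); add R6.
Step 2: frontier [R1–R6 2, R4–R6 3, R6–R9 6, R3–R8 13, R8–R9 17, R1–R8 19, R4–R8 21] → take R1–R6 (2); add R1.
Step 3: frontier [R1–R4 6, R4–R6 3, R6–R9 6, R3–R8 13, R8–R9 17, R4–R8 21] → take R4–R6 (3); add R4.
Step 4: frontier [R4–R9 7, R6–R9 6, R3–R8 13, R8–R9 17] → take R6–R9 (6); add R9.
Step 5: frontier [R3–R8 13, R3–R9 23] → take R3–R8 (13); add R3.
MST edges: R6–R8, R1–R6, R4–R6, R6–R9, R3–R8; total weight 7+2+3+6+13 = 31.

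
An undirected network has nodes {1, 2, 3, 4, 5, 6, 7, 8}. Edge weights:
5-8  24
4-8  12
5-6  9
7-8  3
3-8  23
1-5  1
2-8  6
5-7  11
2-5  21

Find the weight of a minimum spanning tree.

Sort edges by weight, then run Kruskal:
1-5 (1): add — endpoints in different components.
7-8 (3): add — endpoints in different components.
2-8 (6): add — endpoints in different components.
5-6 (9): add — endpoints in different components.
5-7 (11): add — endpoints in different components.
4-8 (12): add — endpoints in different components.
2-5 (21): skip — 2 and 5 already connected.
3-8 (23): add — endpoints in different components.
MST edges: 1-5, 7-8, 2-8, 5-6, 5-7, 4-8, 3-8; total weight 1+3+6+9+11+12+23 = 65.

65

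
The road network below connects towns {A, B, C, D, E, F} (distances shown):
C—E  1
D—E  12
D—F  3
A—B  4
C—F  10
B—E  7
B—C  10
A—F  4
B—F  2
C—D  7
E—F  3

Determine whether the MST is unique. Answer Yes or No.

No

Kruskal's algorithm — process edges by increasing weight (ties by edge label):
C—E (1): add — endpoints in different components.
B—F (2): add — endpoints in different components.
D—F (3): add — endpoints in different components.
E—F (3): add — endpoints in different components.
A—B (4): add — endpoints in different components.
Non-tree edge A—F has weight 4, equal to the heaviest edge on its tree cycle — swapping gives another MST of the same weight. Not unique.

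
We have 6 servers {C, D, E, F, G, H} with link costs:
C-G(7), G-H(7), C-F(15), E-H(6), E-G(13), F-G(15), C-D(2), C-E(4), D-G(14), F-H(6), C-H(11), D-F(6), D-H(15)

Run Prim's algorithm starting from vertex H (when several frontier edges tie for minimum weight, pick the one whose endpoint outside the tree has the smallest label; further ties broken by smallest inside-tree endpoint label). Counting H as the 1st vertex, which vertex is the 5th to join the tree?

F

Prim's algorithm from H:
Step 1: frontier [E-H 6, F-H 6, G-H 7, C-H 11, D-H 15] → take E-H (6); add E.
Step 2: frontier [C-E 4, E-G 13, F-H 6, G-H 7, C-H 11, D-H 15] → take C-E (4); add C.
Step 3: frontier [C-D 2, C-G 7, C-F 15, E-G 13, F-H 6, G-H 7, D-H 15] → take C-D (2); add D.
Step 4: frontier [C-G 7, C-F 15, D-F 6, D-G 14, E-G 13, F-H 6, G-H 7] → take D-F (6); add F.
Step 5: frontier [C-G 7, D-G 14, E-G 13, F-G 15, G-H 7] → take C-G (7); add G.
Vertex order: H, E, C, D, F, G. The 5th vertex is F.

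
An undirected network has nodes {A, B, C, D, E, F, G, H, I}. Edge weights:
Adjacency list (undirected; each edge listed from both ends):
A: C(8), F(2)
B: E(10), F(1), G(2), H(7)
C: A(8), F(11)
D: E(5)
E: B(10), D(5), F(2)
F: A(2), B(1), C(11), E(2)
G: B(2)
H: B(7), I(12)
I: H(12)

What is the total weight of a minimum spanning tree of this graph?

Kruskal's algorithm — process edges by increasing weight (ties by edge label):
B–F (1): add — endpoints in different components.
A–F (2): add — endpoints in different components.
B–G (2): add — endpoints in different components.
E–F (2): add — endpoints in different components.
D–E (5): add — endpoints in different components.
B–H (7): add — endpoints in different components.
A–C (8): add — endpoints in different components.
B–E (10): skip — B and E already connected.
C–F (11): skip — C and F already connected.
H–I (12): add — endpoints in different components.
MST edges: B–F, A–F, B–G, E–F, D–E, B–H, A–C, H–I; total weight 1+2+2+2+5+7+8+12 = 39.

39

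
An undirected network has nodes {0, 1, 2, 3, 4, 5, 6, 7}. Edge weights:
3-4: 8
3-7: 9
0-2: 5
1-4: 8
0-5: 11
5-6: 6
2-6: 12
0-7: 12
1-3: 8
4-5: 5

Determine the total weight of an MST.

52

Prim, starting at 4.
Step 1: cheapest edge leaving the tree is 4-5 (5); add 5.
Step 2: cheapest edge leaving the tree is 5-6 (6); add 6.
Step 3: cheapest edge leaving the tree is 1-4 (8); add 1.
Step 4: cheapest edge leaving the tree is 1-3 (8); add 3.
Step 5: cheapest edge leaving the tree is 3-7 (9); add 7.
Step 6: cheapest edge leaving the tree is 0-5 (11); add 0.
Step 7: cheapest edge leaving the tree is 0-2 (5); add 2.
MST edges: 4-5, 5-6, 1-4, 1-3, 3-7, 0-5, 0-2; total weight 5+6+8+8+9+11+5 = 52.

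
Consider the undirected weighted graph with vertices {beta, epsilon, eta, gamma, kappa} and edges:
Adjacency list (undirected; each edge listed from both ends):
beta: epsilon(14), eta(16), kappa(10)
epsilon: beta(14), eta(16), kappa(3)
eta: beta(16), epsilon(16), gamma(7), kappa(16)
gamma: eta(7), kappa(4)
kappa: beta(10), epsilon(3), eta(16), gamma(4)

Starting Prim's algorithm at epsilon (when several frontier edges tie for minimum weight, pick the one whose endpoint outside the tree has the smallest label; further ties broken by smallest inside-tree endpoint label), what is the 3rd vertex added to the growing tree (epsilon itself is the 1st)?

Prim, starting at epsilon.
Step 1: frontier [epsilon–kappa 3, beta–epsilon 14, epsilon–eta 16] → take epsilon–kappa (3); add kappa.
Step 2: frontier [beta–epsilon 14, epsilon–eta 16, gamma–kappa 4, beta–kappa 10, eta–kappa 16] → take gamma–kappa (4); add gamma.
Step 3: frontier [beta–epsilon 14, epsilon–eta 16, eta–gamma 7, beta–kappa 10, eta–kappa 16] → take eta–gamma (7); add eta.
Step 4: frontier [beta–epsilon 14, beta–eta 16, beta–kappa 10] → take beta–kappa (10); add beta.
Vertex order: epsilon, kappa, gamma, eta, beta. The 3rd vertex is gamma.

gamma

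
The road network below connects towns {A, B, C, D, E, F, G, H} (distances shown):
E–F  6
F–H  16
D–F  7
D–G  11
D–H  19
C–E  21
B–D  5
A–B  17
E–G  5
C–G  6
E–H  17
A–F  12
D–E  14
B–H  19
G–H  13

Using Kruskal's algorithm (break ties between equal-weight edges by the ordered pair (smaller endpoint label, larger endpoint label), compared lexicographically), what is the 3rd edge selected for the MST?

Kruskal's algorithm — process edges by increasing weight (ties by edge label):
B–D (5): add — endpoints in different components.
E–G (5): add — endpoints in different components.
C–G (6): add — endpoints in different components.
E–F (6): add — endpoints in different components.
D–F (7): add — endpoints in different components.
D–G (11): skip — D and G already connected.
A–F (12): add — endpoints in different components.
G–H (13): add — endpoints in different components.
The 3rd edge added is C–G.

C-G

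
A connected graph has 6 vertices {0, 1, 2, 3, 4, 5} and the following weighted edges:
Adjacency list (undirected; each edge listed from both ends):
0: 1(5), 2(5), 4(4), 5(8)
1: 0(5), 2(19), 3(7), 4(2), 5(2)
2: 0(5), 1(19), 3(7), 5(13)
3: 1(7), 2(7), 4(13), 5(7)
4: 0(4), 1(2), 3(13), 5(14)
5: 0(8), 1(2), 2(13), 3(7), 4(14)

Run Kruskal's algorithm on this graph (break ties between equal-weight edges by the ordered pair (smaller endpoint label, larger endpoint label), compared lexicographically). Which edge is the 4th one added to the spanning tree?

0-2

Sort edges by weight, then run Kruskal:
1–4 (2): add. Components now {0} {1,4} {2} {3} {5}
1–5 (2): add. Components now {0} {1,4,5} {2} {3}
0–4 (4): add. Components now {0,1,4,5} {2} {3}
0–1 (5): skip — 0 and 1 already connected.
0–2 (5): add. Components now {0,1,2,4,5} {3}
1–3 (7): add. Components now {0,1,2,3,4,5}
The 4th edge added is 0–2.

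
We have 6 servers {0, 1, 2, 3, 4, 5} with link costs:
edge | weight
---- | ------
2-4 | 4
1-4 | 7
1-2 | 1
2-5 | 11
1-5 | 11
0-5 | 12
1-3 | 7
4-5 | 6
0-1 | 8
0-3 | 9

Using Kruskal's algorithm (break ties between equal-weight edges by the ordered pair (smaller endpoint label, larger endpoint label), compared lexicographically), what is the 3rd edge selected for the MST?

Kruskal: consider edges lightest-first.
1-2 (1): add. Components now {0} {1,2} {3} {4} {5}
2-4 (4): add. Components now {0} {1,2,4} {3} {5}
4-5 (6): add. Components now {0} {1,2,4,5} {3}
1-3 (7): add. Components now {0} {1,2,3,4,5}
1-4 (7): skip — 1 and 4 already connected.
0-1 (8): add. Components now {0,1,2,3,4,5}
The 3rd edge added is 4-5.

4-5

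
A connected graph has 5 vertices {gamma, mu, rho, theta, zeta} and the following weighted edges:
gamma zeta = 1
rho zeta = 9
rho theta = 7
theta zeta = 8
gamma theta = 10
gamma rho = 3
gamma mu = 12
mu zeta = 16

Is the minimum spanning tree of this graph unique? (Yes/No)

Yes

Kruskal: consider edges lightest-first.
gamma zeta (1): add — endpoints in different components.
gamma rho (3): add — endpoints in different components.
rho theta (7): add — endpoints in different components.
theta zeta (8): skip — theta and zeta already connected.
rho zeta (9): skip — rho and zeta already connected.
gamma theta (10): skip — theta and gamma already connected.
gamma mu (12): add — endpoints in different components.
Every non-tree edge has weight strictly greater than the heaviest edge on the tree path between its endpoints, so the MST is unique.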